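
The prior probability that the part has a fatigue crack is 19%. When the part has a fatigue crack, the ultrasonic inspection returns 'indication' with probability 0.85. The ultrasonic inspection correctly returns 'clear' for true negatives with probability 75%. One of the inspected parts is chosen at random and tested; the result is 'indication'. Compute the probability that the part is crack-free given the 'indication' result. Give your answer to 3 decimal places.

P(¬H | E) ≈ 0.556

Let H be the event that the part has a fatigue crack. P(H) = 0.19, so P(¬H) = 0.81. With E the 'indication' result, P(E|H) = 0.85 and P(E|¬H) = 0.25.
P(E) = 0.85·0.19 + 0.25·0.81 = 0.16150 + 0.20250 = 0.36400.
By Bayes' theorem, P(H|E) = 0.16150 / 0.36400 = 0.444. Hence P(¬H|E) = 1 − 0.444 = 0.556.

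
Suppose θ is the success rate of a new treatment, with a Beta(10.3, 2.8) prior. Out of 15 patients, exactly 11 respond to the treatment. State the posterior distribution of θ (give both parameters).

Observing 11 successes and 4 failures updates Beta(10.3, 2.8) by adding the success and failure counts to the two shape parameters: α = 10.3+11 = 21.3, β = 2.8+4 = 6.8.

Posterior: Beta(21.3, 6.8)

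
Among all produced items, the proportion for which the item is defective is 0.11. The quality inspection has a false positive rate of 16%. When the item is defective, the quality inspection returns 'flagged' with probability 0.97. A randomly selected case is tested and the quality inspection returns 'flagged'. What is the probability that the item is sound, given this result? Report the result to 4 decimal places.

P(¬H | E) ≈ 0.5717

Let H be the event that the item is defective. P(H) = 0.11, so P(¬H) = 0.89. With E the 'flagged' result, P(E|H) = 0.97 and P(E|¬H) = 0.16.
P(E) = 0.97·0.11 + 0.16·0.89 = 0.10670 + 0.14240 = 0.24910.
By Bayes' theorem, P(H|E) = 0.10670 / 0.24910 = 0.4283. Hence P(¬H|E) = 1 − 0.4283 = 0.5717.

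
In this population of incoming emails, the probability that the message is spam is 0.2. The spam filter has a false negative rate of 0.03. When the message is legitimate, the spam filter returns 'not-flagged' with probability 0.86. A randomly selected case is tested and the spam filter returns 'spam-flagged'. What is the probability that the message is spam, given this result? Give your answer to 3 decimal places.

Write H for 'the message is spam'. Prior odds H:¬H = 0.2/0.8 = 0.25000. For the 'spam-flagged' outcome, the likelihood ratio is 0.97/0.14 = 6.9286.
Posterior odds = 0.25000 × 6.9286 = 1.7321, so P(H|E) = 1.7321/(1+1.7321) = 0.634.

P(H | E) ≈ 0.634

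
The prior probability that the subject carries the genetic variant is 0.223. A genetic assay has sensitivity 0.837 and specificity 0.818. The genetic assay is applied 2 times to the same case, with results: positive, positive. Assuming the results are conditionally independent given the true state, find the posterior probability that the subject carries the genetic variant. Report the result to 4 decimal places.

Let H be the event that the subject carries the genetic variant; start with P(H) = 0.223. P('positive'|H) = 0.837, P('positive'|¬H) = 0.182.
Update on result 1 ('positive'): P(H) ← 0.837·0.2230 / (0.837·0.2230 + 0.182·0.7770) = 0.18665/0.32806 = 0.5689.
Update on result 2 ('positive'): P(H) ← 0.837·0.5689 / (0.837·0.5689 + 0.182·0.4311) = 0.47621/0.55466 = 0.8586.

Posterior P(H) ≈ 0.8586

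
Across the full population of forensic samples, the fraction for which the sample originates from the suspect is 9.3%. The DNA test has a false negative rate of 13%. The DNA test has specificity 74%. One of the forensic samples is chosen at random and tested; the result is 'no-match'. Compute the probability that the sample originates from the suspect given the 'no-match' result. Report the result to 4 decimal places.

P(H | E) ≈ 0.0177

Let H be the event that the sample originates from the suspect. P(H) = 0.093, so P(¬H) = 0.907. With E the 'no-match' result, P(E|H) = 0.13 and P(E|¬H) = 0.74.
P(E) = 0.13·0.093 + 0.74·0.907 = 0.012090 + 0.67118 = 0.68327.
By Bayes' theorem, P(H|E) = 0.012090 / 0.68327 = 0.0177.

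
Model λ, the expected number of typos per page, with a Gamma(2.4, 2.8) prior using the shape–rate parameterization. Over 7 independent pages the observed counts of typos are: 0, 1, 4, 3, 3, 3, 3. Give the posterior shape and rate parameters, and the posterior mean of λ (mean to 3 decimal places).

Posterior: Gamma(shape=19.4, rate=9.8); mean ≈ 1.980

Total count ∑xᵢ = 17 over n = 7 pages.
Gamma is conjugate to the Poisson likelihood: posterior is Gamma(shape = 2.4+17 = 19.4, rate = 2.8+7 = 9.8).
E[λ | data] = 19.4/9.8 = 1.980.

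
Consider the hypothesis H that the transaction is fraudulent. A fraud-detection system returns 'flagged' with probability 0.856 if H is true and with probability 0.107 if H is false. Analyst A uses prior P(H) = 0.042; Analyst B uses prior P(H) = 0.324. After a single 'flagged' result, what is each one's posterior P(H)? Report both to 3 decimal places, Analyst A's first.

P('+'|H) = 0.856, P('+'|¬H) = 0.107.
Analyst A: numerator 0.856·0.042 = 0.035952; evidence = 0.035952+0.107·0.958 = 0.13846; posterior = 0.260.
Analyst B: numerator 0.856·0.324 = 0.27734; evidence = 0.27734+0.107·0.676 = 0.34968; posterior = 0.793.

Analyst A: 0.260; Analyst B: 0.793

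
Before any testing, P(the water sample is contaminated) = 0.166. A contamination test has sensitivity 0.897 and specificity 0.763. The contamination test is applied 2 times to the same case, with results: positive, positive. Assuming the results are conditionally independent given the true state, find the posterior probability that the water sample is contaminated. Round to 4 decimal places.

Posterior P(H) ≈ 0.7403

Let H be the event that the water sample is contaminated; start with P(H) = 0.166. P('positive'|H) = 0.897, P('positive'|¬H) = 0.237.
Update on result 1 ('positive'): P(H) ← 0.897·0.1660 / (0.897·0.1660 + 0.237·0.8340) = 0.14890/0.34656 = 0.4297.
Update on result 2 ('positive'): P(H) ← 0.897·0.4297 / (0.897·0.4297 + 0.237·0.5703) = 0.38540/0.52057 = 0.7403.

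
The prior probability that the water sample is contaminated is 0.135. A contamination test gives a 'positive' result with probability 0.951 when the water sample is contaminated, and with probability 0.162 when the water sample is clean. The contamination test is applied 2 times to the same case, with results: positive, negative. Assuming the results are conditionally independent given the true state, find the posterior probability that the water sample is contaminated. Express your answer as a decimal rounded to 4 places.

Posterior P(H) ≈ 0.0508

Let H be the event that the water sample is contaminated; start with P(H) = 0.135. P('positive'|H) = 0.951, P('positive'|¬H) = 0.162.
Update on result 1 ('positive'): P(H) ← 0.951·0.1350 / (0.951·0.1350 + 0.162·0.8650) = 0.12838/0.26852 = 0.4781.
Update on result 2 ('negative'): P(H) ← 0.049·0.4781 / (0.049·0.4781 + 0.838·0.5219) = 0.023428/0.46076 = 0.0508.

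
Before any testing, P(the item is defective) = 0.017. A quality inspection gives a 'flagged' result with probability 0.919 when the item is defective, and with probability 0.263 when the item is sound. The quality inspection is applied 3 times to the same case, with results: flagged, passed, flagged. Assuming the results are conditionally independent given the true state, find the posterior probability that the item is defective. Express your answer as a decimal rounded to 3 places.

With H the event that the item is defective, the joint likelihood of the observed sequence is P(data|H) = 0.919·0.081·0.919 = 0.068409 and P(data|¬H) = 0.263·0.737·0.263 = 0.050978.
Bayes: P(H|data) = 0.017·0.068409 / (0.017·0.068409 + 0.983·0.050978) = 0.0011630/0.051274 = 0.0227.

Posterior P(H) ≈ 0.023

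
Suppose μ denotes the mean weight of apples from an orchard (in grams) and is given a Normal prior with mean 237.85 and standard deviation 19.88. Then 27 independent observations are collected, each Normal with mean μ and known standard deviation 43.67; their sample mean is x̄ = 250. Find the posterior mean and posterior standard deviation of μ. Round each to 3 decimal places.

With known σ, the Normal prior is conjugate. Weight on the data is w = (n/σ²)/(n/σ² + 1/τ₀²) = 0.0141579/(0.0141579+0.00253027) = 0.84838.
Posterior mean = w·x̄ + (1−w)·μ₀ = 0.84838·250 + 0.15162·237.85 = 248.158. Posterior variance = 1/(0.0141579+0.00253027) = 59.9229, so SD = 7.741.

Posterior mean ≈ 248.158; posterior SD ≈ 7.741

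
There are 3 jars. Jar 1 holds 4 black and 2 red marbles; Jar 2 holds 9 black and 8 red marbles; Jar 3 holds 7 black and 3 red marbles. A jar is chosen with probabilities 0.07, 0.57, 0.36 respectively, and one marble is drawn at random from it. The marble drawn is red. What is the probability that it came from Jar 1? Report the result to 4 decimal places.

P(red|Jar 1) = 0.3333; P(red|Jar 2) = 0.4706; P(red|Jar 3) = 0.3.
Prior × likelihood for each source: 0.07·0.3333=0.02333, 0.57·0.4706=0.2682, 0.36·0.3=0.1080. Summing gives P(red) = 0.39957.
P(Jar 1 | red) = 0.02333 / 0.39957 = 0.0584.

Posterior probability ≈ 0.0584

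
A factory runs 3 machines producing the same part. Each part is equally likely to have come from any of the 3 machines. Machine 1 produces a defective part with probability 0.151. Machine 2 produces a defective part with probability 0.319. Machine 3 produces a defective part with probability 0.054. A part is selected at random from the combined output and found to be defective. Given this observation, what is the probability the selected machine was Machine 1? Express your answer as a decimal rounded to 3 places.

Tabulate prior·likelihood by source: [1] prior 0.333333, lik 0.151, product 0.05033; [2] prior 0.333333, lik 0.319, product 0.1063; [3] prior 0.333333, lik 0.054, product 0.01800.
Normalizing constant = 0.17467; the posterior for Machine 1 is its product over the sum, 0.05033/0.17467 = 0.288.

Posterior probability ≈ 0.288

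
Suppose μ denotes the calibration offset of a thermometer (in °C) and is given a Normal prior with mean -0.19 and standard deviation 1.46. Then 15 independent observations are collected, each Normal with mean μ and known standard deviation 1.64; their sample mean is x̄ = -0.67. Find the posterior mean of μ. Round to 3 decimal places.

Posterior mean ≈ -0.633

With known σ, the Normal prior is conjugate. Weight on the data is w = (n/σ²)/(n/σ² + 1/τ₀²) = 5.57704/(5.57704+0.469131) = 0.92241.
Posterior mean = w·x̄ + (1−w)·μ₀ = 0.92241·-0.67 + 0.077591·-0.19 = -0.633.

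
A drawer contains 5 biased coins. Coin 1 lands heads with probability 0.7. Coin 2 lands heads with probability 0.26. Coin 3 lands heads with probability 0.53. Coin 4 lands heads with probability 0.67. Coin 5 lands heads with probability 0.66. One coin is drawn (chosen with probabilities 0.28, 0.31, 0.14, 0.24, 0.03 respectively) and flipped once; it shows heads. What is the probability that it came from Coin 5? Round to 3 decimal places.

Posterior probability ≈ 0.037

Tabulate prior·likelihood by source: [1] prior 0.28, lik 0.7, product 0.1960; [2] prior 0.31, lik 0.26, product 0.08060; [3] prior 0.14, lik 0.53, product 0.07420; [4] prior 0.24, lik 0.67, product 0.1608; [5] prior 0.03, lik 0.66, product 0.01980.
Normalizing constant = 0.53140; the posterior for Coin 5 is its product over the sum, 0.01980/0.53140 = 0.037.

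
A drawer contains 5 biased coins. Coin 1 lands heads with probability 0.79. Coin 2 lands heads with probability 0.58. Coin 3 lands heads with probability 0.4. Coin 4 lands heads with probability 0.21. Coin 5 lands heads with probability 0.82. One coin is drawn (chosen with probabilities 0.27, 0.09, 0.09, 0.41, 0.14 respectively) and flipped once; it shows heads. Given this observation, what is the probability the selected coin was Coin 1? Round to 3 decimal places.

Posterior probability ≈ 0.425

Tabulate prior·likelihood by source: [1] prior 0.27, lik 0.79, product 0.2133; [2] prior 0.09, lik 0.58, product 0.05220; [3] prior 0.09, lik 0.4, product 0.03600; [4] prior 0.41, lik 0.21, product 0.08610; [5] prior 0.14, lik 0.82, product 0.1148.
Normalizing constant = 0.50240; the posterior for Coin 1 is its product over the sum, 0.2133/0.50240 = 0.425.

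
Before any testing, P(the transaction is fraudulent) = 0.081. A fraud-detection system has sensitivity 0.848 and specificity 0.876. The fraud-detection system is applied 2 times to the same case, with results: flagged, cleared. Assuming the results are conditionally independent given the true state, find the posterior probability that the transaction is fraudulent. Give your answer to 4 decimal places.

With H the event that the transaction is fraudulent, the joint likelihood of the observed sequence is P(data|H) = 0.848·0.152 = 0.12890 and P(data|¬H) = 0.124·0.876 = 0.10862.
Bayes: P(H|data) = 0.081·0.12890 / (0.081·0.12890 + 0.919·0.10862) = 0.010441/0.11027 = 0.0947.

Posterior P(H) ≈ 0.0947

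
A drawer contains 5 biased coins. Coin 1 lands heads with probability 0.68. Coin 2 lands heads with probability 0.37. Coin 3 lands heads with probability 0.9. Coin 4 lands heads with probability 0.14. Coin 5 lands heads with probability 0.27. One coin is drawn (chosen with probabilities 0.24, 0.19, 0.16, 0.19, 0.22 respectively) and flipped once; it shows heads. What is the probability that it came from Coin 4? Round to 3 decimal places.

P(heads|C1) = 0.68; P(heads|C2) = 0.37; P(heads|C3) = 0.9; P(heads|C4) = 0.14; P(heads|C5) = 0.27.
Prior × likelihood for each source: 0.24·0.68=0.1632, 0.19·0.37=0.07030, 0.16·0.9=0.1440, 0.19·0.14=0.02660, 0.22·0.27=0.05940. Summing gives P(heads) = 0.46350.
P(Coin 4 | heads) = 0.02660 / 0.46350 = 0.057.

Posterior probability ≈ 0.057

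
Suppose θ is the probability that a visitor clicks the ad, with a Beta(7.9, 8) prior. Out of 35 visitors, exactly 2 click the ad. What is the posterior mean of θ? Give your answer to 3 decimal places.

Posterior mean ≈ 0.194

The binomial likelihood is conjugate to the Beta prior: with 2 successes and 33 failures, the posterior is Beta(7.9+2, 8+33) = Beta(9.9, 41).
Posterior mean = α/(α+β) = 9.9/50.9 = 0.194.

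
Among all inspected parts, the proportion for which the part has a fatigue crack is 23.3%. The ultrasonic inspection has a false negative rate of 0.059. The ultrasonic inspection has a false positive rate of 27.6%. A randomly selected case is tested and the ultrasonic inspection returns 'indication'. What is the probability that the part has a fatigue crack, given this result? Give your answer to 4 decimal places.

Let H be the event that the part has a fatigue crack. P(H) = 0.233, so P(¬H) = 0.767. With E the 'indication' result, P(E|H) = 0.941 and P(E|¬H) = 0.276.
P(E) = 0.941·0.233 + 0.276·0.767 = 0.21925 + 0.21169 = 0.43095.
By Bayes' theorem, P(H|E) = 0.21925 / 0.43095 = 0.5088.

P(H | E) ≈ 0.5088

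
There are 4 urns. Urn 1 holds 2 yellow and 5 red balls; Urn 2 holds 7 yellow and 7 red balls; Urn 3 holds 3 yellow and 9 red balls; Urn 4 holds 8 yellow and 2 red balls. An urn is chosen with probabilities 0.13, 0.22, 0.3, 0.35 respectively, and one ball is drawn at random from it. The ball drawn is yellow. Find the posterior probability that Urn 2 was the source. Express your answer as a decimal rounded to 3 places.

Posterior probability ≈ 0.219

P(yellow|Urn 1) = 0.2857; P(yellow|Urn 2) = 0.5; P(yellow|Urn 3) = 0.25; P(yellow|Urn 4) = 0.8.
Prior × likelihood for each source: 0.13·0.2857=0.03714, 0.22·0.5=0.1100, 0.3·0.25=0.07500, 0.35·0.8=0.2800. Summing gives P(yellow) = 0.50214.
P(Urn 2 | yellow) = 0.1100 / 0.50214 = 0.219.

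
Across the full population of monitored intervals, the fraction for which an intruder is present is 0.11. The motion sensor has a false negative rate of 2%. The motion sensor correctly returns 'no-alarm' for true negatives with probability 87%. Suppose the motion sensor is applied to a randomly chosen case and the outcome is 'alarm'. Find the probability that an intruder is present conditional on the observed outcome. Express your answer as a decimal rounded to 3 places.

P(H | E) ≈ 0.482

Let H be the event that an intruder is present. P(H) = 0.11, so P(¬H) = 0.89. With E the 'alarm' result, P(E|H) = 0.98 and P(E|¬H) = 0.13.
P(E) = 0.98·0.11 + 0.13·0.89 = 0.10780 + 0.11570 = 0.22350.
By Bayes' theorem, P(H|E) = 0.10780 / 0.22350 = 0.482.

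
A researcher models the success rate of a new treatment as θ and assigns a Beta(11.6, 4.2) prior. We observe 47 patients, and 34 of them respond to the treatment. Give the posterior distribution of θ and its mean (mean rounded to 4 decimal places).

Posterior: Beta(45.6, 17.2); mean ≈ 0.7261

Observing 34 successes and 13 failures updates Beta(11.6, 4.2) by adding the success and failure counts to the two shape parameters: α = 11.6+34 = 45.6, β = 4.2+13 = 17.2.
E[θ | data] = 45.6/(45.6+17.2) = 0.7261.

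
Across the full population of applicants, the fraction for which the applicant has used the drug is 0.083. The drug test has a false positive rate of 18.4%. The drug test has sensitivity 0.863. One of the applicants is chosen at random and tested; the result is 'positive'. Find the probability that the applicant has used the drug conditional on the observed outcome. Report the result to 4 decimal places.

Write H for 'the applicant has used the drug'. Prior odds H:¬H = 0.083/0.917 = 0.090513. For the 'positive' outcome, the likelihood ratio is 0.863/0.184 = 4.6902.
Posterior odds = 0.090513 × 4.6902 = 0.42452, so P(H|E) = 0.42452/(1+0.42452) = 0.2980.

P(H | E) ≈ 0.2980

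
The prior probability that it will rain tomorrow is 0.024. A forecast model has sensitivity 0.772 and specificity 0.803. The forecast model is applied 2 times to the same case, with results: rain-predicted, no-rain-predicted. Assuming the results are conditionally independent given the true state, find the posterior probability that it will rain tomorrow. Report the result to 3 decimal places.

Posterior P(H) ≈ 0.027

With H the event that it will rain tomorrow, the joint likelihood of the observed sequence is P(data|H) = 0.772·0.228 = 0.17602 and P(data|¬H) = 0.197·0.803 = 0.15819.
Bayes: P(H|data) = 0.024·0.17602 / (0.024·0.17602 + 0.976·0.15819) = 0.0042244/0.15862 = 0.0266.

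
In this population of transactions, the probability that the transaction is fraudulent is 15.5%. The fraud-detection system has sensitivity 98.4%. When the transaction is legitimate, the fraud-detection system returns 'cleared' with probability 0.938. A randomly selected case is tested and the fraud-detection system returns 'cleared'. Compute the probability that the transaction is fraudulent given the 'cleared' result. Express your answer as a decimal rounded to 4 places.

P(H | E) ≈ 0.0031

Let H be the event that the transaction is fraudulent. P(H) = 0.155, so P(¬H) = 0.845. With E the 'cleared' result, P(E|H) = 0.016 and P(E|¬H) = 0.938.
P(E) = 0.016·0.155 + 0.938·0.845 = 0.0024800 + 0.79261 = 0.79509.
By Bayes' theorem, P(H|E) = 0.0024800 / 0.79509 = 0.0031.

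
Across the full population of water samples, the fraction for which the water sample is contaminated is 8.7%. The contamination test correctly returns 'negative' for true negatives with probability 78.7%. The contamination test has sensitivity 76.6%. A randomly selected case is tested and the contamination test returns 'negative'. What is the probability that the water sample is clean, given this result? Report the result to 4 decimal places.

Write H for 'the water sample is contaminated'. Prior odds H:¬H = 0.087/0.913 = 0.095290. For the 'negative' outcome, the likelihood ratio is 0.234/0.787 = 0.29733.
Posterior odds = 0.095290 × 0.29733 = 0.028333, so P(H|E) = 0.028333/(1+0.028333) = 0.0276. Then P(¬H|E) = 1 − 0.0276 = 0.9724.

P(¬H | E) ≈ 0.9724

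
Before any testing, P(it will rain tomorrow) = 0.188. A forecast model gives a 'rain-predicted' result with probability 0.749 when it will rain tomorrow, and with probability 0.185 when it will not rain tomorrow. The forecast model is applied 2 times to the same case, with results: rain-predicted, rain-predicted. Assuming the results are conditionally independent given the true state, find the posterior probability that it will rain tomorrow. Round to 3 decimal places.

Let H be the event that it will rain tomorrow; start with P(H) = 0.188. P('rain-predicted'|H) = 0.749, P('rain-predicted'|¬H) = 0.185.
Update on result 1 ('rain-predicted'): P(H) ← 0.749·0.1880 / (0.749·0.1880 + 0.185·0.8120) = 0.14081/0.29103 = 0.4838.
Update on result 2 ('rain-predicted'): P(H) ← 0.749·0.4838 / (0.749·0.4838 + 0.185·0.5162) = 0.36239/0.45788 = 0.7915.

Posterior P(H) ≈ 0.791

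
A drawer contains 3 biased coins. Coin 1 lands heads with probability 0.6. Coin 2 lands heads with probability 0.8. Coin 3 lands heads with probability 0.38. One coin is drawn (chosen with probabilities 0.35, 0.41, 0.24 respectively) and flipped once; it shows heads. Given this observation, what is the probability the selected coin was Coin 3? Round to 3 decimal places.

Posterior probability ≈ 0.145

P(heads|C1) = 0.6; P(heads|C2) = 0.8; P(heads|C3) = 0.38.
Prior × likelihood for each source: 0.35·0.6=0.2100, 0.41·0.8=0.3280, 0.24·0.38=0.09120. Summing gives P(heads) = 0.62920.
P(Coin 3 | heads) = 0.09120 / 0.62920 = 0.145.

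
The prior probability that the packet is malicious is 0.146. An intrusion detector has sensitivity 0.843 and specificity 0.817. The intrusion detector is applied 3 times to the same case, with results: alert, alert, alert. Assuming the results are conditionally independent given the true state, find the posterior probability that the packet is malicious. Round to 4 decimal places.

With H the event that the packet is malicious, the joint likelihood of the observed sequence is P(data|H) = 0.843·0.843·0.843 = 0.59908 and P(data|¬H) = 0.183·0.183·0.183 = 0.0061285.
Bayes: P(H|data) = 0.146·0.59908 / (0.146·0.59908 + 0.854·0.0061285) = 0.087465/0.092699 = 0.9435.

Posterior P(H) ≈ 0.9435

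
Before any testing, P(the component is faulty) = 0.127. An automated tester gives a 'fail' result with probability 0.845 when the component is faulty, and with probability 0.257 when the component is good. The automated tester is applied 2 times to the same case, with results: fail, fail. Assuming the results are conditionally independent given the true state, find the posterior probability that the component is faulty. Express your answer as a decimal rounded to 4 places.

Let H be the event that the component is faulty; start with P(H) = 0.127. P('fail'|H) = 0.845, P('fail'|¬H) = 0.257.
Update on result 1 ('fail'): P(H) ← 0.845·0.1270 / (0.845·0.1270 + 0.257·0.8730) = 0.10731/0.33168 = 0.3236.
Update on result 2 ('fail'): P(H) ← 0.845·0.3236 / (0.845·0.3236 + 0.257·0.6764) = 0.27340/0.44725 = 0.6113.

Posterior P(H) ≈ 0.6113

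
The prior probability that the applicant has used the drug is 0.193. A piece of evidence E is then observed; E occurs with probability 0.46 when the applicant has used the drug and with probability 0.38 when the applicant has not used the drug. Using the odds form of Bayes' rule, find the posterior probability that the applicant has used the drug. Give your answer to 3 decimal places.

Posterior probability ≈ 0.225

Prior odds = 0.193/(1−0.193) = 0.23916. In log-odds, ln(0.23916) = -1.4306.
Add log likelihood ratio: ln(1.2105) = 0.19106.
Posterior log-odds = -1.2396, so posterior odds = exp(-1.2396) = 0.28951. Converting, P(H|E) = 0.28951/1.2895 = 0.225.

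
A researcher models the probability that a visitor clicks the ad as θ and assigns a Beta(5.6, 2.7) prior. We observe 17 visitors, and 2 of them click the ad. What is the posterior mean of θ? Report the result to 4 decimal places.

Observing 2 successes and 15 failures updates Beta(5.6, 2.7) by adding the success and failure counts to the two shape parameters: α = 5.6+2 = 7.6, β = 2.7+15 = 17.7.
E[θ | data] = 7.6/(7.6+17.7) = 0.3004.

Posterior mean ≈ 0.3004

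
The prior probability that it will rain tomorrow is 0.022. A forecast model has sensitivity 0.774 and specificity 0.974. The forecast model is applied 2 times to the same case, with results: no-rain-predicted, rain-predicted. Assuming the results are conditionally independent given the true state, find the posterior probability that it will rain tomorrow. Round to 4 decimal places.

Posterior P(H) ≈ 0.1345

Let H be the event that it will rain tomorrow; start with P(H) = 0.022. P('rain-predicted'|H) = 0.774, P('rain-predicted'|¬H) = 0.026.
Update on result 1 ('no-rain-predicted'): P(H) ← 0.226·0.0220 / (0.226·0.0220 + 0.974·0.9780) = 0.0049720/0.95754 = 0.0052.
Update on result 2 ('rain-predicted'): P(H) ← 0.774·0.0052 / (0.774·0.0052 + 0.026·0.9948) = 0.0040190/0.029884 = 0.1345.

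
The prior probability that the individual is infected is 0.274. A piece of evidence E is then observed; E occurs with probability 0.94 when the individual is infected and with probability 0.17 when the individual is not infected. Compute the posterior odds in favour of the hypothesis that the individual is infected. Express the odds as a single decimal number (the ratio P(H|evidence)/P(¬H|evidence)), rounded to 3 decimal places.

Posterior odds ≈ 2.087

Prior odds = 0.274/(1−0.274) = 0.37741. In log-odds, ln(0.37741) = -0.97442.
Add log likelihood ratio: ln(5.5294) = 1.7101.
Posterior log-odds = 0.73566, so posterior odds = exp(0.73566) = 2.0869.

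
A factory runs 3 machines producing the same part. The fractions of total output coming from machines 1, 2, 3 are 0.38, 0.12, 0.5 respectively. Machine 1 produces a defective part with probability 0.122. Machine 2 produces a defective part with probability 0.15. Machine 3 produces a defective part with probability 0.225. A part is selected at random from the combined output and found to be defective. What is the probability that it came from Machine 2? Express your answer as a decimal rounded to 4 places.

Posterior probability ≈ 0.1018

Tabulate prior·likelihood by source: [1] prior 0.38, lik 0.122, product 0.04636; [2] prior 0.12, lik 0.15, product 0.01800; [3] prior 0.5, lik 0.225, product 0.1125.
Normalizing constant = 0.17686; the posterior for Machine 2 is its product over the sum, 0.01800/0.17686 = 0.1018.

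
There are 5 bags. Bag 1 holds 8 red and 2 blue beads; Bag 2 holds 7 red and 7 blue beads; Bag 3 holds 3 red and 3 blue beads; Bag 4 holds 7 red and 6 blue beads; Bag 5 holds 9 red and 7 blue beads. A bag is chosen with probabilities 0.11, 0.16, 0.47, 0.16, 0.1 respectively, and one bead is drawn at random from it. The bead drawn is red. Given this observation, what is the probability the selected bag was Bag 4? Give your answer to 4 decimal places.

Tabulate prior·likelihood by source: [1] prior 0.11, lik 0.8, product 0.08800; [2] prior 0.16, lik 0.5, product 0.08000; [3] prior 0.47, lik 0.5, product 0.2350; [4] prior 0.16, lik 0.5385, product 0.08615; [5] prior 0.1, lik 0.5625, product 0.05625.
Normalizing constant = 0.54540; the posterior for Bag 4 is its product over the sum, 0.08615/0.54540 = 0.1580.

Posterior probability ≈ 0.1580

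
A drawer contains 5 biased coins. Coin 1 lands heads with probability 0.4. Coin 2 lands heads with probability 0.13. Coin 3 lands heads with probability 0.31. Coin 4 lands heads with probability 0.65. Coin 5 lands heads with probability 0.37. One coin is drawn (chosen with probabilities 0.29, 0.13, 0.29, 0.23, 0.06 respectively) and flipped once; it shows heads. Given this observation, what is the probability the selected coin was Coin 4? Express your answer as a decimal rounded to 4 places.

P(heads|C1) = 0.4; P(heads|C2) = 0.13; P(heads|C3) = 0.31; P(heads|C4) = 0.65; P(heads|C5) = 0.37.
Prior × likelihood for each source: 0.29·0.4=0.1160, 0.13·0.13=0.01690, 0.29·0.31=0.08990, 0.23·0.65=0.1495, 0.06·0.37=0.02220. Summing gives P(heads) = 0.39450.
P(Coin 4 | heads) = 0.1495 / 0.39450 = 0.3790.

Posterior probability ≈ 0.3790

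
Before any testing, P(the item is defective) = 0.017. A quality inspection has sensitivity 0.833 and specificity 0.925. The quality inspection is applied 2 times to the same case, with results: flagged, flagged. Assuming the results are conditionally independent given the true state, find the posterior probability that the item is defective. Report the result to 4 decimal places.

Posterior P(H) ≈ 0.6809

With H the event that the item is defective, the joint likelihood of the observed sequence is P(data|H) = 0.833·0.833 = 0.69389 and P(data|¬H) = 0.075·0.075 = 0.0056250.
Bayes: P(H|data) = 0.017·0.69389 / (0.017·0.69389 + 0.983·0.0056250) = 0.011796/0.017325 = 0.6809.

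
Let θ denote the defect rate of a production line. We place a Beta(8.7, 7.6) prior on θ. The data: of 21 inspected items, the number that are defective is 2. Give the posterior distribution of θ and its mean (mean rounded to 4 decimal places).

Observing 2 successes and 19 failures updates Beta(8.7, 7.6) by adding the success and failure counts to the two shape parameters: α = 8.7+2 = 10.7, β = 7.6+19 = 26.6.
Posterior mean = α/(α+β) = 10.7/37.3 = 0.2869.

Posterior: Beta(10.7, 26.6); mean ≈ 0.2869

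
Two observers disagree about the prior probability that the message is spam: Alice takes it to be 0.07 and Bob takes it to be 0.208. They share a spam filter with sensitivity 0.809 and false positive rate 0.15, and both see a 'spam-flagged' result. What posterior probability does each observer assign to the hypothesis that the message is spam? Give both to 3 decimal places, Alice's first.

Alice: 0.289; Bob: 0.586

The likelihood ratio for a 'spam-flagged' result is 0.809/0.15 = 5.3933.
Alice: prior odds 0.07/0.93 = 0.075269; posterior odds 0.40595; posterior probability 0.289.
Bob: prior odds 0.208/0.792 = 0.26263; posterior odds 1.4164; posterior probability 0.586.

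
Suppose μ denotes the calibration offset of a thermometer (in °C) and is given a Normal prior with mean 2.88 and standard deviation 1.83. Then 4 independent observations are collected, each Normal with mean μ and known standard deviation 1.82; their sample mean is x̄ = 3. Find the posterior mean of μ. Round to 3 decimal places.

Posterior mean ≈ 2.976

Prior precision 1/τ₀² = 1/1.83² = 0.298606; data precision n/σ² = 4/1.82² = 1.20758.
Posterior precision = 0.298606 + 1.20758 = 1.50619.
Posterior mean = (0.298606·2.88 + 1.20758·3) / 1.50619 = 2.976.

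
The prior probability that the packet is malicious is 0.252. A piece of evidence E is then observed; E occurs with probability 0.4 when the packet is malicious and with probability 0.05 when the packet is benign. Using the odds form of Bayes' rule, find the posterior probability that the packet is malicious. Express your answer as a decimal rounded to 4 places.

Prior odds = 0.252/(1−0.252) = 0.33690.
Likelihood ratio for E = 0.4/0.05 = 8.0000.
Posterior odds = prior odds × LR = 2.6952.
Posterior probability = odds/(1+odds) = 2.6952/3.6952 = 0.7294.

Posterior probability ≈ 0.7294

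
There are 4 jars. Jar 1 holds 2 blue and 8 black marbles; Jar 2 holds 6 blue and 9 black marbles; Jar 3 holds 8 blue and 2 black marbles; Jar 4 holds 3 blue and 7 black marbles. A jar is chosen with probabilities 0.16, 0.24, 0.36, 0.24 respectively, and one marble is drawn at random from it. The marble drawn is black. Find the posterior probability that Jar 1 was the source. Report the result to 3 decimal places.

P(black|Jar 1) = 0.8; P(black|Jar 2) = 0.6; P(black|Jar 3) = 0.2; P(black|Jar 4) = 0.7.
Prior × likelihood for each source: 0.16·0.8=0.1280, 0.24·0.6=0.1440, 0.36·0.2=0.07200, 0.24·0.7=0.1680. Summing gives P(black) = 0.51200.
P(Jar 1 | black) = 0.1280 / 0.51200 = 0.250.

Posterior probability ≈ 0.250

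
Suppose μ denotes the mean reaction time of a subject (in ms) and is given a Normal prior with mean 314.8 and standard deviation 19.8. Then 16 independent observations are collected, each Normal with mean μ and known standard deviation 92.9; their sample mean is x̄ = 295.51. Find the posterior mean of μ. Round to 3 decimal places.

Posterior mean ≈ 306.681

With known σ, the Normal prior is conjugate. Weight on the data is w = (n/σ²)/(n/σ² + 1/τ₀²) = 0.00185391/(0.00185391+0.00255076) = 0.42090.
Posterior mean = w·x̄ + (1−w)·μ₀ = 0.42090·295.51 + 0.57910·314.8 = 306.681.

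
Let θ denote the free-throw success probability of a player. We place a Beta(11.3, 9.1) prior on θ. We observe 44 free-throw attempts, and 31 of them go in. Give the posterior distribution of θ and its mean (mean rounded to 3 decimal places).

Posterior: Beta(42.3, 22.1); mean ≈ 0.657

The binomial likelihood is conjugate to the Beta prior: with 31 successes and 13 failures, the posterior is Beta(11.3+31, 9.1+13) = Beta(42.3, 22.1).
E[θ | data] = 42.3/(42.3+22.1) = 0.657.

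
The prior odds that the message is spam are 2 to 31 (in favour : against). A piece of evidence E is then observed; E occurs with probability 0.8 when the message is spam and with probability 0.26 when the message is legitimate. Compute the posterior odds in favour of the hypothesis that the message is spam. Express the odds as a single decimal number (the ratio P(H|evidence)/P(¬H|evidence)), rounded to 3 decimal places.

Posterior odds ≈ 0.199

Prior odds = 2/31 = 0.064516.
Likelihood ratio for E = 0.8/0.26 = 3.0769.
Posterior odds = prior odds × LR = 0.19851.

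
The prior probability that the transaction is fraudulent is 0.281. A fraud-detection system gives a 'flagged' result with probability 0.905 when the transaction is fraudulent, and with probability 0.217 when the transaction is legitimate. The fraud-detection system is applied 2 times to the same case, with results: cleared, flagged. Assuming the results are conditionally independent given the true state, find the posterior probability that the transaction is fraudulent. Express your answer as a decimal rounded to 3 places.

With H the event that the transaction is fraudulent, the joint likelihood of the observed sequence is P(data|H) = 0.095·0.905 = 0.085975 and P(data|¬H) = 0.783·0.217 = 0.16991.
Bayes: P(H|data) = 0.281·0.085975 / (0.281·0.085975 + 0.719·0.16991) = 0.024159/0.14632 = 0.1651.

Posterior P(H) ≈ 0.165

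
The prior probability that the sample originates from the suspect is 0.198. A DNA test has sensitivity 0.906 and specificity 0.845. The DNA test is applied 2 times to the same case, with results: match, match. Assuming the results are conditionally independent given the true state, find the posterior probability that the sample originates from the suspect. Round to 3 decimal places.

Let H be the event that the sample originates from the suspect; start with P(H) = 0.198. P('match'|H) = 0.906, P('match'|¬H) = 0.155.
Update on result 1 ('match'): P(H) ← 0.906·0.1980 / (0.906·0.1980 + 0.155·0.8020) = 0.17939/0.30370 = 0.5907.
Update on result 2 ('match'): P(H) ← 0.906·0.5907 / (0.906·0.5907 + 0.155·0.4093) = 0.53516/0.59860 = 0.8940.

Posterior P(H) ≈ 0.894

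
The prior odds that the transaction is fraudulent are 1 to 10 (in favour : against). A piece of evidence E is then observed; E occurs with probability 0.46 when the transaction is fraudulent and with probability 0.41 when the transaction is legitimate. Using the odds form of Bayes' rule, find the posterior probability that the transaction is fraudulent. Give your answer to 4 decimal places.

Posterior probability ≈ 0.1009

Prior odds = 1/10 = 0.10000.
Likelihood ratio for E = 0.46/0.41 = 1.1220.
Posterior odds = prior odds × LR = 0.11220.
Posterior probability = odds/(1+odds) = 0.11220/1.1122 = 0.1009.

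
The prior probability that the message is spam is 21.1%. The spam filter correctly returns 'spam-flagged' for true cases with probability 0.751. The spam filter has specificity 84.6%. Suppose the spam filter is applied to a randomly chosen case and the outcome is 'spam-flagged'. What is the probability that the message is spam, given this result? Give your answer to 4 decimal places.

Write H for 'the message is spam'. Prior odds H:¬H = 0.211/0.789 = 0.26743. For the 'spam-flagged' outcome, the likelihood ratio is 0.751/0.154 = 4.8766.
Posterior odds = 0.26743 × 4.8766 = 1.3041, so P(H|E) = 1.3041/(1+1.3041) = 0.5660.

P(H | E) ≈ 0.5660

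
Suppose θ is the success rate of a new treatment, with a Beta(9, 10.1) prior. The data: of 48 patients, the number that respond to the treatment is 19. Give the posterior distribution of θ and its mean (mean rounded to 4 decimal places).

Posterior: Beta(28, 39.1); mean ≈ 0.4173

Observing 19 successes and 29 failures updates Beta(9, 10.1) by adding the success and failure counts to the two shape parameters: α = 9+19 = 28, β = 10.1+29 = 39.1.
E[θ | data] = 28/(28+39.1) = 0.4173.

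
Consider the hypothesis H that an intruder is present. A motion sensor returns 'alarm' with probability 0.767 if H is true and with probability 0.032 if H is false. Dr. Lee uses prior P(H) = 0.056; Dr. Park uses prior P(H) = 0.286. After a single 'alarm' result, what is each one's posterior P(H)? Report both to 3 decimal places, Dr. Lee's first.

The likelihood ratio for an 'alarm' result is 0.767/0.032 = 23.969.
Dr. Lee: prior odds 0.056/0.944 = 0.059322; posterior odds 1.4219; posterior probability 0.587.
Dr. Park: prior odds 0.286/0.714 = 0.40056; posterior odds 9.6009; posterior probability 0.906.

Dr. Lee: 0.587; Dr. Park: 0.906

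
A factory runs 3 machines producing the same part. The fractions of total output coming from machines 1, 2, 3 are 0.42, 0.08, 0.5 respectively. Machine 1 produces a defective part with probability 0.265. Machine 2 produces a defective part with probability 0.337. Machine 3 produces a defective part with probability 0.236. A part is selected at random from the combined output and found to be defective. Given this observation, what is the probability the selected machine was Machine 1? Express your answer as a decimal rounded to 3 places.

Posterior probability ≈ 0.434

P(defective|M1) = 0.265; P(defective|M2) = 0.337; P(defective|M3) = 0.236.
Prior × likelihood for each source: 0.42·0.265=0.1113, 0.08·0.337=0.02696, 0.5·0.236=0.1180. Summing gives P(defective) = 0.25626.
P(Machine 1 | defective) = 0.1113 / 0.25626 = 0.434.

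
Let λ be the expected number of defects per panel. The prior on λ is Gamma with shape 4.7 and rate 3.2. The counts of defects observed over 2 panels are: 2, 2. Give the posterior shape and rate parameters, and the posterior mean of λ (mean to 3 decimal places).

The Poisson likelihood adds the total count to the shape and the number of exposure periods to the rate. Here ∑xᵢ = 4 and n = 2, so shape 4.7→8.7 and rate 3.2→5.2.
E[λ | data] = 8.7/5.2 = 1.673.

Posterior: Gamma(shape=8.7, rate=5.2); mean ≈ 1.673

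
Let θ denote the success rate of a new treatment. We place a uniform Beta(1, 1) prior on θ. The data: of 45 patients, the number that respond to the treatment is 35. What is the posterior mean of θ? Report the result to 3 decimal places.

The binomial likelihood is conjugate to the Beta prior: with 35 successes and 10 failures, the posterior is Beta(1+35, 1+10) = Beta(36, 11).
E[θ | data] = 36/(36+11) = 0.766.

Posterior mean ≈ 0.766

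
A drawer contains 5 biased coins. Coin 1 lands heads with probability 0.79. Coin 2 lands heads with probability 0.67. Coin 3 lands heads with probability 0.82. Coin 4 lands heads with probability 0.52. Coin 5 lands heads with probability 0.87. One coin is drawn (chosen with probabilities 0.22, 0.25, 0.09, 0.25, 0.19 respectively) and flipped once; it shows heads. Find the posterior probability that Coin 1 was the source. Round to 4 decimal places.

P(heads|C1) = 0.79; P(heads|C2) = 0.67; P(heads|C3) = 0.82; P(heads|C4) = 0.52; P(heads|C5) = 0.87.
Prior × likelihood for each source: 0.22·0.79=0.1738, 0.25·0.67=0.1675, 0.09·0.82=0.07380, 0.25·0.52=0.1300, 0.19·0.87=0.1653. Summing gives P(heads) = 0.71040.
P(Coin 1 | heads) = 0.1738 / 0.71040 = 0.2447.

Posterior probability ≈ 0.2447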